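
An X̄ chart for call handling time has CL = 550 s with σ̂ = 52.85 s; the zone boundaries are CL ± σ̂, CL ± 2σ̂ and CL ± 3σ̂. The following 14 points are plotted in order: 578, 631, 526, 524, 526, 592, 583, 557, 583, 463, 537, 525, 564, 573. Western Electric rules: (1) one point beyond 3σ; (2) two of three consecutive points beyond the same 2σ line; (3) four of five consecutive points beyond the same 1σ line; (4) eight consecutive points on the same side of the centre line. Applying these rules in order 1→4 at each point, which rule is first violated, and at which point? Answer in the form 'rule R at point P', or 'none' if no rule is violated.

Zone of each point (C = within 1σ̂, B = 1σ̂–2σ̂, A = 2σ̂–3σ̂, * = beyond 3σ̂; sign = side of CL): 1:+C, 2:+B, 3:-C, 4:-C, 5:-C, 6:+C, 7:+C, 8:+C, 9:+C, 10:-B, 11:-C, 12:-C, 13:+C, 14:+C
No rule fires across all 14 points.

none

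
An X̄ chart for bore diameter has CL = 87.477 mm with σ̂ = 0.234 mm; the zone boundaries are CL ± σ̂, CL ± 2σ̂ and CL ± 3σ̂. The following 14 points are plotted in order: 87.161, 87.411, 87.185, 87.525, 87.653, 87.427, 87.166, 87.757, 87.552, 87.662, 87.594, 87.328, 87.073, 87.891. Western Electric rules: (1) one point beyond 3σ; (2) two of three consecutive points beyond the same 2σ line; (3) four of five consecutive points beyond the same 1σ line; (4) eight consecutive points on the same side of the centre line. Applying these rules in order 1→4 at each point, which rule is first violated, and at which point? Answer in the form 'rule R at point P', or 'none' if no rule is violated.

none

Zone of each point (C = within 1σ̂, B = 1σ̂–2σ̂, A = 2σ̂–3σ̂, * = beyond 3σ̂; sign = side of CL): 1:-B, 2:-C, 3:-B, 4:+C, 5:+C, 6:-C, 7:-B, 8:+B, 9:+C, 10:+C, 11:+C, 12:-C, 13:-B, 14:+B
No rule fires across all 14 points.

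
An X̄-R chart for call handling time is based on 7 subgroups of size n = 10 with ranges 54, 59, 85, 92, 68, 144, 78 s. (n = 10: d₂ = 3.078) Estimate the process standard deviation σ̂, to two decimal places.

R̄ = (54 + 59 + 85 + 92 + 68 + 144 + 78) / 7 = 82.8571
σ̂ = R̄ / d₂ = 82.8571 / 3.078 = 26.9191

26.92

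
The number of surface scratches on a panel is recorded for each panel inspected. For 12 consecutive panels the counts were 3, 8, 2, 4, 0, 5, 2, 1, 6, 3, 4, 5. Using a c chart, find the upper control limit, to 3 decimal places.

c̄ = (3 + 8 + 2 + 4 + 0 + 5 + 2 + 1 + 6 + 3 + 4 + 5) / 12 = 43 / 12 = 3.5833
UCL = c̄ + 3√c̄ = 3.5833 + 3 × √3.5833 = 3.5833 + 3 × 1.8930 = 9.2622

9.262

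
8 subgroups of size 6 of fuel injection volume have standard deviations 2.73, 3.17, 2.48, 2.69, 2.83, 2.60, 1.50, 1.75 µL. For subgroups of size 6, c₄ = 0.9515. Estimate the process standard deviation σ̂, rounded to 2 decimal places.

2.59

s̄ = (2.73 + 3.17 + 2.48 + 2.69 + 2.83 + 2.60 + 1.50 + 1.75) / 8 = 2.4688
σ̂ = s̄ / c₄ = 2.4688 / 0.9515 = 2.5946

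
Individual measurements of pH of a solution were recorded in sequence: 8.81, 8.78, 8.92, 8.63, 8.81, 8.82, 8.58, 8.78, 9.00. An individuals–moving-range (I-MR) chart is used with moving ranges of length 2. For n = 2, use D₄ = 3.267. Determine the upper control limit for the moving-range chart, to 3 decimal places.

0.535

Moving ranges: 0.03, 0.14, 0.29, 0.18, 0.01, 0.24, 0.20, 0.22; M̄R̄ = 1.3100 / 8 = 0.1638
UCL_MR = D₄·M̄R̄ = 3.267 × 0.1638 = 0.5350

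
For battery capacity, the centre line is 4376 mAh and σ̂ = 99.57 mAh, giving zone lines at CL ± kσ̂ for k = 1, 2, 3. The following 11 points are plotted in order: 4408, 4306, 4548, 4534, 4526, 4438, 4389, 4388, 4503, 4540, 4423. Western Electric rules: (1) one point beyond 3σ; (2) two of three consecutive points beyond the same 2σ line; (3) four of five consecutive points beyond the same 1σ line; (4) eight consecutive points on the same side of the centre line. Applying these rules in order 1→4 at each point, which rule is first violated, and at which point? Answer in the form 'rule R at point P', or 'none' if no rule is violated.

rule 4 at point 10

Zone of each point (C = within 1σ̂, B = 1σ̂–2σ̂, A = 2σ̂–3σ̂, * = beyond 3σ̂; sign = side of CL): 1:+C, 2:-C, 3:+B, 4:+B, 5:+B, 6:+C, 7:+C, 8:+C, 9:+B, 10:+B, 11:+C
Rule 4 (eight consecutive points on the same side of the centre line) is satisfied at point 10.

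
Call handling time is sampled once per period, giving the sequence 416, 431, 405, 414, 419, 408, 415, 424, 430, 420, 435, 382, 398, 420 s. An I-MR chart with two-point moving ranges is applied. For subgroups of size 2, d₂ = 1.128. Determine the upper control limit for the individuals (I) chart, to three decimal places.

X̄ = (416 + 431 + 405 + 414 + 419 + 408 + 415 + 424 + 430 + 420 + 435 + 382 + 398 + 420) / 14 = 415.5000
Moving ranges: 15, 26, 9, 5, 11, 7, 9, 6, 10, 15, 53, 16, 22; M̄R̄ = 204.0000 / 13 = 15.6923
UCL = X̄ + 3·M̄R̄/d₂ = 415.5000 + 3 × 15.6923 / 1.128 = 457.2349

457.235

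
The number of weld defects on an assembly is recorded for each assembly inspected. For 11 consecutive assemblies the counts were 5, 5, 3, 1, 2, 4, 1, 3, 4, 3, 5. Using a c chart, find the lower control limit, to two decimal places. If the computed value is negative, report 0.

0.00

c̄ = (5 + 5 + 3 + 1 + 2 + 4 + 1 + 3 + 4 + 3 + 5) / 11 = 36 / 11 = 3.2727
LCL = c̄ − 3√c̄ = 3.2727 − 3 × 1.8091 = -2.1545 → 0 (cannot be negative)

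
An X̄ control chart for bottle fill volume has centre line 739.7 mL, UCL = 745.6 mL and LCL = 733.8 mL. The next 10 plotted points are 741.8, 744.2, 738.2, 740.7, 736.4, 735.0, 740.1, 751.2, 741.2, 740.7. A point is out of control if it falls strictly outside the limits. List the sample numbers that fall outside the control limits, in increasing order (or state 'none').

Compare each point to [733.8, 745.6]: sample 8 = 751.2 > UCL.

8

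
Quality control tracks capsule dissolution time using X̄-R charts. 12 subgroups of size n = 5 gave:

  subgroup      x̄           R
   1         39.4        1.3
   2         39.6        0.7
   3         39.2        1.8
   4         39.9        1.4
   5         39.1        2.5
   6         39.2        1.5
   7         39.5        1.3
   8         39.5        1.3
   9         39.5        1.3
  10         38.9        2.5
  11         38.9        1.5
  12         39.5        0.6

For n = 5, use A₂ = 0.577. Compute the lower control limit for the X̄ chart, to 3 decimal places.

X̄̄ = (39.4 + 39.6 + 39.2 + 39.9 + 39.1 + 39.2 + 39.5 + 39.5 + 39.5 + 38.9 + 38.9 + 39.5) / 12 = 472.2000 / 12 = 39.3500
R̄ = (1.3 + 0.7 + 1.8 + 1.4 + 2.5 + 1.5 + 1.3 + 1.3 + 1.3 + 2.5 + 1.5 + 0.6) / 12 = 17.7000 / 12 = 1.4750
LCL = X̄̄ − A₂·R̄ = 39.3500 − 0.577 × 1.4750 = 38.4989

38.499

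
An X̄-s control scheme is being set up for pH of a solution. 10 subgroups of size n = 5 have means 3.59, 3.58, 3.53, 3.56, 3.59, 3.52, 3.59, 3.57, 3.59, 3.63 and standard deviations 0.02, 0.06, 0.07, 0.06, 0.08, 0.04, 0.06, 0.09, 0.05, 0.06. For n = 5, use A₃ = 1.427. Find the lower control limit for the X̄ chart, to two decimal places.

X̄̄ = (3.59 + 3.58 + 3.53 + 3.56 + 3.59 + 3.52 + 3.59 + 3.57 + 3.59 + 3.63) / 10 = 3.5750
s̄ = (0.02 + 0.06 + 0.07 + 0.06 + 0.08 + 0.04 + 0.06 + 0.09 + 0.05 + 0.06) / 10 = 0.0590
LCL = X̄̄ − A₃·s̄ = 3.5750 − 1.427 × 0.0590 = 3.4908

3.49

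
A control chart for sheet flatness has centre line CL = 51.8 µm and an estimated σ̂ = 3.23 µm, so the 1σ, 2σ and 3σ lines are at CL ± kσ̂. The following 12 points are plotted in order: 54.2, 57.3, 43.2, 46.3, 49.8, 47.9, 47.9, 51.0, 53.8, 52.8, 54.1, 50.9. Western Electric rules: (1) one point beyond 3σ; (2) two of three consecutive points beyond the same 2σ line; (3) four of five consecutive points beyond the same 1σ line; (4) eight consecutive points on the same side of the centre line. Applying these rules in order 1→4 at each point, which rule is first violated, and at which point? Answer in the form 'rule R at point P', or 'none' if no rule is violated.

rule 3 at point 7

Zone of each point (C = within 1σ̂, B = 1σ̂–2σ̂, A = 2σ̂–3σ̂, * = beyond 3σ̂; sign = side of CL): 1:+C, 2:+B, 3:-A, 4:-B, 5:-C, 6:-B, 7:-B, 8:-C, 9:+C, 10:+C, 11:+C, 12:-C
Rule 3 (four of five consecutive points beyond the same 1σ limit) is satisfied at point 7.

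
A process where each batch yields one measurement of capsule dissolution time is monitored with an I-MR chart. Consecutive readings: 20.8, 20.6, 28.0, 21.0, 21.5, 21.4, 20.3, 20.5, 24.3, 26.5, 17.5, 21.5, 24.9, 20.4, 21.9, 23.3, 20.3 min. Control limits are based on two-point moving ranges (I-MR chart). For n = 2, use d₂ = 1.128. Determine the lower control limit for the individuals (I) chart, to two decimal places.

X̄ = (20.8 + 20.6 + 28.0 + 21.0 + 21.5 + 21.4 + 20.3 + 20.5 + 24.3 + 26.5 + 17.5 + 21.5 + 24.9 + 20.4 + 21.9 + 23.3 + 20.3) / 17 = 22.0412
Moving ranges: 0.2, 7.4, 7.0, 0.5, 0.1, 1.1, 0.2, 3.8, 2.2, 9.0, 4.0, 3.4, 4.5, 1.5, 1.4, 3.0; M̄R̄ = 49.3000 / 16 = 3.0812
LCL = X̄ − 3·M̄R̄/d₂ = 22.0412 − 3 × 3.0812 / 1.128 = 13.8464

13.85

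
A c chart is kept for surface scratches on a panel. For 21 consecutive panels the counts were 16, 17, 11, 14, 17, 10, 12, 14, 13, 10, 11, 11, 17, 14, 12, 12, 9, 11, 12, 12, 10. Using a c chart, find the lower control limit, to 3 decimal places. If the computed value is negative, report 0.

1.962

c̄ = (16 + 17 + 11 + 14 + 17 + 10 + 12 + 14 + 13 + 10 + 11 + 11 + 17 + 14 + 12 + 12 + 9 + 11 + 12 + 12 + 10) / 21 = 265 / 21 = 12.6190
LCL = c̄ − 3√c̄ = 12.6190 − 3 × 3.5523 = 1.9621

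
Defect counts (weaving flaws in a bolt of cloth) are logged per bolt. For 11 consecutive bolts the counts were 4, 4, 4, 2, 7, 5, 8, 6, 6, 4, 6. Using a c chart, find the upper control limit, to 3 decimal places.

c̄ = (4 + 4 + 4 + 2 + 7 + 5 + 8 + 6 + 6 + 4 + 6) / 11 = 56 / 11 = 5.0909
UCL = c̄ + 3√c̄ = 5.0909 + 3 × √5.0909 = 5.0909 + 3 × 2.2563 = 11.8598

11.860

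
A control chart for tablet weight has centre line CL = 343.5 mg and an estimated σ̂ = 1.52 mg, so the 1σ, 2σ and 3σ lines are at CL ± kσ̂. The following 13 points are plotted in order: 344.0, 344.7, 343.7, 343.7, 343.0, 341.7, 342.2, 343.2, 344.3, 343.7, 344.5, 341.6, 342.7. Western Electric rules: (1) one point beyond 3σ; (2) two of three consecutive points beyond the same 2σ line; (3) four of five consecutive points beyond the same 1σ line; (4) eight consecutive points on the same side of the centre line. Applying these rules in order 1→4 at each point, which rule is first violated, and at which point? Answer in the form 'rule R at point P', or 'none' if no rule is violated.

Zone of each point (C = within 1σ̂, B = 1σ̂–2σ̂, A = 2σ̂–3σ̂, * = beyond 3σ̂; sign = side of CL): 1:+C, 2:+C, 3:+C, 4:+C, 5:-C, 6:-B, 7:-C, 8:-C, 9:+C, 10:+C, 11:+C, 12:-B, 13:-C
No rule fires across all 13 points.

none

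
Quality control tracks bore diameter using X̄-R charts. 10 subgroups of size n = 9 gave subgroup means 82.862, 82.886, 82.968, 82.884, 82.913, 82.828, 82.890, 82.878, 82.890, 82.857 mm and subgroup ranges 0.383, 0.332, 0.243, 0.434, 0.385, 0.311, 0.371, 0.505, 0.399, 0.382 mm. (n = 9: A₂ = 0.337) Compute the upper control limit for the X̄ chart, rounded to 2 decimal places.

X̄̄ = (82.862 + 82.886 + 82.968 + 82.884 + 82.913 + 82.828 + 82.890 + 82.878 + 82.890 + 82.857) / 10 = 828.8560 / 10 = 82.8856
R̄ = (0.383 + 0.332 + 0.243 + 0.434 + 0.385 + 0.311 + 0.371 + 0.505 + 0.399 + 0.382) / 10 = 3.7450 / 10 = 0.3745
UCL = X̄̄ + A₂·R̄ = 82.8856 + 0.337 × 0.3745 = 83.0118

83.01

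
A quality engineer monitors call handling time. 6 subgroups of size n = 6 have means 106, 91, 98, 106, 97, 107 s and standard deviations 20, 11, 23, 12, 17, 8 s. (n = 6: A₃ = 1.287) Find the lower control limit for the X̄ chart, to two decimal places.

X̄̄ = (106 + 91 + 98 + 106 + 97 + 107) / 6 = 100.8333
s̄ = (20 + 11 + 23 + 12 + 17 + 8) / 6 = 15.1667
LCL = X̄̄ − A₃·s̄ = 100.8333 − 1.287 × 15.1667 = 81.3138

81.31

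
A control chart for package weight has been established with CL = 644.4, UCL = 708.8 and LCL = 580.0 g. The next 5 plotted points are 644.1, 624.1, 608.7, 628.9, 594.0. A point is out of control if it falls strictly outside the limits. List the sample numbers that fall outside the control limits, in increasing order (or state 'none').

none

All 5 points lie within [580.0, 708.8].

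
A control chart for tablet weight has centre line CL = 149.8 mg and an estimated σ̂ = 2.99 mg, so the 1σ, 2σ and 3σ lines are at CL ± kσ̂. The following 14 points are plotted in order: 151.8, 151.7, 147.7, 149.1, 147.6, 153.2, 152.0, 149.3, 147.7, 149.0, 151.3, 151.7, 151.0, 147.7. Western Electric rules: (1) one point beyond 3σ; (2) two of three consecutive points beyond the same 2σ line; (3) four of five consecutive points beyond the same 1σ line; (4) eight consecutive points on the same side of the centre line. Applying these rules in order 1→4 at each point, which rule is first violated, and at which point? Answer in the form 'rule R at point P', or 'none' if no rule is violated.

none

Zone of each point (C = within 1σ̂, B = 1σ̂–2σ̂, A = 2σ̂–3σ̂, * = beyond 3σ̂; sign = side of CL): 1:+C, 2:+C, 3:-C, 4:-C, 5:-C, 6:+B, 7:+C, 8:-C, 9:-C, 10:-C, 11:+C, 12:+C, 13:+C, 14:-C
No rule fires across all 14 points.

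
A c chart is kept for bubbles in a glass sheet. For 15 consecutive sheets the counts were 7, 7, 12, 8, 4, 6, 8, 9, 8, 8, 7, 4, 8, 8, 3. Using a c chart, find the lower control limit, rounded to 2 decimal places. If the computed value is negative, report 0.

0.00

c̄ = (7 + 7 + 12 + 8 + 4 + 6 + 8 + 9 + 8 + 8 + 7 + 4 + 8 + 8 + 3) / 15 = 107 / 15 = 7.1333
LCL = c̄ − 3√c̄ = 7.1333 − 3 × 2.6708 = -0.8792 → 0 (cannot be negative)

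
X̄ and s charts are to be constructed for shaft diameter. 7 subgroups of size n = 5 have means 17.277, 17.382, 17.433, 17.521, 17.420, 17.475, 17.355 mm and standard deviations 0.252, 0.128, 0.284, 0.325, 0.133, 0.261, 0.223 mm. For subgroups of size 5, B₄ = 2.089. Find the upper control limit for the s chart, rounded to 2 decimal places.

s̄ = (0.252 + 0.128 + 0.284 + 0.325 + 0.133 + 0.261 + 0.223) / 7 = 0.2294
UCL_s = B₄·s̄ = 2.089 × 0.2294 = 0.4793

0.48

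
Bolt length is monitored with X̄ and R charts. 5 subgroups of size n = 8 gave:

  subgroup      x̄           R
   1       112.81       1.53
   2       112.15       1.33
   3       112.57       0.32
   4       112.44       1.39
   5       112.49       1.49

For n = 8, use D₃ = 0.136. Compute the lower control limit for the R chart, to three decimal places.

R̄ = (1.53 + 1.33 + 0.32 + 1.39 + 1.49) / 5 = 6.0600 / 5 = 1.2120
LCL_R = D₃·R̄ = 0.136 × 1.2120 = 0.1648

0.165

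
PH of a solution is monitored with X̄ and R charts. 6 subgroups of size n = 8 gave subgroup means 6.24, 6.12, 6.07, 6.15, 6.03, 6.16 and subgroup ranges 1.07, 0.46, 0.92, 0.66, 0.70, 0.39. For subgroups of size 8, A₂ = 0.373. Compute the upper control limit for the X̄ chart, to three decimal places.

X̄̄ = (6.24 + 6.12 + 6.07 + 6.15 + 6.03 + 6.16) / 6 = 36.7700 / 6 = 6.1283
R̄ = (1.07 + 0.46 + 0.92 + 0.66 + 0.70 + 0.39) / 6 = 4.2000 / 6 = 0.7000
UCL = X̄̄ + A₂·R̄ = 6.1283 + 0.373 × 0.7000 = 6.3894

6.389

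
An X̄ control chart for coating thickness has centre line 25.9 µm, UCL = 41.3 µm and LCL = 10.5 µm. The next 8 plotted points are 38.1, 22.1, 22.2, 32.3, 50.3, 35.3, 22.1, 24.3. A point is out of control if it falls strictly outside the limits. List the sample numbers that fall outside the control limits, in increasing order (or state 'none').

5

Compare each point to [10.5, 41.3]: sample 5 = 50.3 > UCL.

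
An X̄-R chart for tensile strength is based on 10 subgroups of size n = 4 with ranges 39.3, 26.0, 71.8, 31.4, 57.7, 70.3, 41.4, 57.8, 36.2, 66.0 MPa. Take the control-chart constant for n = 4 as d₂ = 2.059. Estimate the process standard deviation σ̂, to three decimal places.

24.182

R̄ = (39.3 + 26.0 + 71.8 + 31.4 + 57.7 + 70.3 + 41.4 + 57.8 + 36.2 + 66.0) / 10 = 49.7900
σ̂ = R̄ / d₂ = 49.7900 / 2.059 = 24.1816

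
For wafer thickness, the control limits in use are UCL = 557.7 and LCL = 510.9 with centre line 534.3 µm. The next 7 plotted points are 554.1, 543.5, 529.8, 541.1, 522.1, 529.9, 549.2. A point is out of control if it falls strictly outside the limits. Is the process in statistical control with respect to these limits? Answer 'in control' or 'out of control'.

in control

All 7 points lie within [510.9, 557.7].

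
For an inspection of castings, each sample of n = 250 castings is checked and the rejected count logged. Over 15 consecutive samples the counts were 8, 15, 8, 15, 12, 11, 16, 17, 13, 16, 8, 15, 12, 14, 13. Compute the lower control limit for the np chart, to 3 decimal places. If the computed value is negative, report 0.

2.386

p̄ = Σdᵢ / (k·n) = 193 / (15 × 250) = 0.05147
LCL = np̄ − 3·√(np̄(1−p̄)) = 12.8667 − 3 × 3.4935 = 2.3862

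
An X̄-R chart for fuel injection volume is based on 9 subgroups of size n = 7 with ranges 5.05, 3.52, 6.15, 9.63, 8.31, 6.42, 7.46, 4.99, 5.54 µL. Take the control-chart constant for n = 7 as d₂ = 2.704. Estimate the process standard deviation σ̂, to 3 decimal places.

2.345

R̄ = (5.05 + 3.52 + 6.15 + 9.63 + 8.31 + 6.42 + 7.46 + 4.99 + 5.54) / 9 = 6.3411
σ̂ = R̄ / d₂ = 6.3411 / 2.704 = 2.3451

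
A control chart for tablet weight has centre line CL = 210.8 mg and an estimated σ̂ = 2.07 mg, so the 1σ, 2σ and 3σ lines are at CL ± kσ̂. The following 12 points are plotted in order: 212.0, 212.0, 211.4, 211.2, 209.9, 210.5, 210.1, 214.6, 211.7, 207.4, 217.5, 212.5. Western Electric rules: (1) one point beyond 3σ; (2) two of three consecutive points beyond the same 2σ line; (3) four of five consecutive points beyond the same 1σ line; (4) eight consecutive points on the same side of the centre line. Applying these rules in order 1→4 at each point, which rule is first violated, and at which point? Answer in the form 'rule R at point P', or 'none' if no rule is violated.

Zone of each point (C = within 1σ̂, B = 1σ̂–2σ̂, A = 2σ̂–3σ̂, * = beyond 3σ̂; sign = side of CL): 1:+C, 2:+C, 3:+C, 4:+C, 5:-C, 6:-C, 7:-C, 8:+B, 9:+C, 10:-B, 11:+*, 12:+C
Rule 1 (one point beyond the 3σ limits) is satisfied at point 11.

rule 1 at point 11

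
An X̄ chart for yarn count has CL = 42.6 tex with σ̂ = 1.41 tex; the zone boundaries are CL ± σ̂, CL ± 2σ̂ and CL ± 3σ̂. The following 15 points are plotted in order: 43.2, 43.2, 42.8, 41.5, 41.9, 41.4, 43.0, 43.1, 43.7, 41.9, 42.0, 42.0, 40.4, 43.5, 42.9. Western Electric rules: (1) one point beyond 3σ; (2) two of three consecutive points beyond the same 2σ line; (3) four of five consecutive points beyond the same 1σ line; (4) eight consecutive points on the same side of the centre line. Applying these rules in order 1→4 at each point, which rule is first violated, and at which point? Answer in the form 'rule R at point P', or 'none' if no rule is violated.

none

Zone of each point (C = within 1σ̂, B = 1σ̂–2σ̂, A = 2σ̂–3σ̂, * = beyond 3σ̂; sign = side of CL): 1:+C, 2:+C, 3:+C, 4:-C, 5:-C, 6:-C, 7:+C, 8:+C, 9:+C, 10:-C, 11:-C, 12:-C, 13:-B, 14:+C, 15:+C
No rule fires across all 15 points.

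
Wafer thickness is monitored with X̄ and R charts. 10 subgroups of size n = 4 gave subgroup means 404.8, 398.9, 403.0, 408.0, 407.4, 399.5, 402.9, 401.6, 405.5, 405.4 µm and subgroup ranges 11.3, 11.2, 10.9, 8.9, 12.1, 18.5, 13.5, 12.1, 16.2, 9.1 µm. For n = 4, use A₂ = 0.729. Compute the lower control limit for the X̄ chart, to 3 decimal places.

394.675

X̄̄ = (404.8 + 398.9 + 403.0 + 408.0 + 407.4 + 399.5 + 402.9 + 401.6 + 405.5 + 405.4) / 10 = 4037.0000 / 10 = 403.7000
R̄ = (11.3 + 11.2 + 10.9 + 8.9 + 12.1 + 18.5 + 13.5 + 12.1 + 16.2 + 9.1) / 10 = 123.8000 / 10 = 12.3800
LCL = X̄̄ − A₂·R̄ = 403.7000 − 0.729 × 12.3800 = 394.6750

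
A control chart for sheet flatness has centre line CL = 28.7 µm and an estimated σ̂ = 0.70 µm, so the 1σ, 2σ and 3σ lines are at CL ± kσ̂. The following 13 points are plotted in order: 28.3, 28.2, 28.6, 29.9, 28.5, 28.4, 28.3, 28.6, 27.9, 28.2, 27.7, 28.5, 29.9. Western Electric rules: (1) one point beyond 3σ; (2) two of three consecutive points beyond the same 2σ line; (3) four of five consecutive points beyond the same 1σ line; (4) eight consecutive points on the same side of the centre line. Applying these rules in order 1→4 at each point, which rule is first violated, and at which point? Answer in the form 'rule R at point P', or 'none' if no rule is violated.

Zone of each point (C = within 1σ̂, B = 1σ̂–2σ̂, A = 2σ̂–3σ̂, * = beyond 3σ̂; sign = side of CL): 1:-C, 2:-C, 3:-C, 4:+B, 5:-C, 6:-C, 7:-C, 8:-C, 9:-B, 10:-C, 11:-B, 12:-C, 13:+B
Rule 4 (eight consecutive points on the same side of the centre line) is satisfied at point 12.

rule 4 at point 12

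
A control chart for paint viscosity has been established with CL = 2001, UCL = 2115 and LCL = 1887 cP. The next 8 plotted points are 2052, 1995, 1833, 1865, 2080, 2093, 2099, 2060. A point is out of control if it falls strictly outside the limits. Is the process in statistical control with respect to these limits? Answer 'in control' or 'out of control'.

out of control

Compare each point to [1887, 2115]: sample 3 = 1833 < LCL; sample 4 = 1865 < LCL.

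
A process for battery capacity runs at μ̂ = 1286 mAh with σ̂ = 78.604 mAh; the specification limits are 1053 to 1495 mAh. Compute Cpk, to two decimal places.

Cpu = (USL − μ̂) / (3σ̂) = (1495 − 1286) / (3 × 78.604) = 0.8863; Cpl = (μ̂ − LSL) / (3σ̂) = (1286 − 1053) / (3 × 78.604) = 0.9881; Cpk = min(Cpu, Cpl) = 0.8863

0.89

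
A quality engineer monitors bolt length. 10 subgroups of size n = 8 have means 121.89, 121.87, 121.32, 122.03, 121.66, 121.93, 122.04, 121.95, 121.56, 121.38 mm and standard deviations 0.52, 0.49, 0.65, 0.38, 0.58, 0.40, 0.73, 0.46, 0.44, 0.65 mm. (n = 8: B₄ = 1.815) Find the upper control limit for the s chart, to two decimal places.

s̄ = (0.52 + 0.49 + 0.65 + 0.38 + 0.58 + 0.40 + 0.73 + 0.46 + 0.44 + 0.65) / 10 = 0.5300
UCL_s = B₄·s̄ = 1.815 × 0.5300 = 0.9619

0.96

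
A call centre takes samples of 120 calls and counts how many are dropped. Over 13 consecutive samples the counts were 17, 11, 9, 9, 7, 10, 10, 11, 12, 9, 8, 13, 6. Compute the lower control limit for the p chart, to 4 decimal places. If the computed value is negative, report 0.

0.0084

p̄ = Σdᵢ / (k·n) = 132 / (13 × 120) = 0.08462
LCL = p̄ − 3·√(p̄(1−p̄)/n) = 0.08462 − 3 × 0.02541 = 0.00840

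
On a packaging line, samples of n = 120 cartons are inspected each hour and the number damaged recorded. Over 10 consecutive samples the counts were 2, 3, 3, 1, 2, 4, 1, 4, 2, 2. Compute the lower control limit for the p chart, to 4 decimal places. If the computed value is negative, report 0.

0.0000

p̄ = Σdᵢ / (k·n) = 24 / (10 × 120) = 0.02000
LCL = p̄ − 3·√(p̄(1−p̄)/n) = 0.02000 − 3 × 0.01278 = -0.01834 → 0 (negative, so LCL = 0)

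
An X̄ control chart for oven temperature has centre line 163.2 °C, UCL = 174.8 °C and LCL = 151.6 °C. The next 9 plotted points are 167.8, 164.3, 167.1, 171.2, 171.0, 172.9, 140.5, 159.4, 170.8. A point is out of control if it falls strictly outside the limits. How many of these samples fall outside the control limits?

Compare each point to [151.6, 174.8]: sample 7 = 140.5 < LCL.

1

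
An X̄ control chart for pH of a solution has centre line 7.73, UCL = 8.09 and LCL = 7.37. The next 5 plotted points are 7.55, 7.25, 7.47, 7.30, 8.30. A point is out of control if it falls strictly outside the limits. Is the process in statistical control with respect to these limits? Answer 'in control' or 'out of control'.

Compare each point to [7.37, 8.09]: sample 2 = 7.25 < LCL; sample 4 = 7.30 < LCL; sample 5 = 8.30 > UCL.

out of control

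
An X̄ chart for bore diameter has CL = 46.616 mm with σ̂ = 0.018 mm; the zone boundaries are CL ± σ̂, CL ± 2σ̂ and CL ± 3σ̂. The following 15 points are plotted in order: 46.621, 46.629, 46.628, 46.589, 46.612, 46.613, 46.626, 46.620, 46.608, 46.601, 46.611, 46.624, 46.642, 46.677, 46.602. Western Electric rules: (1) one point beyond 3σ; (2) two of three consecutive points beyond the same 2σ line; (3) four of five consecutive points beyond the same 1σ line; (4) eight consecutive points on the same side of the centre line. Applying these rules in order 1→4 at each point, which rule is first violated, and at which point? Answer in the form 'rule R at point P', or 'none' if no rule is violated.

rule 1 at point 14

Zone of each point (C = within 1σ̂, B = 1σ̂–2σ̂, A = 2σ̂–3σ̂, * = beyond 3σ̂; sign = side of CL): 1:+C, 2:+C, 3:+C, 4:-B, 5:-C, 6:-C, 7:+C, 8:+C, 9:-C, 10:-C, 11:-C, 12:+C, 13:+B, 14:+*, 15:-C
Rule 1 (one point beyond the 3σ limits) is satisfied at point 14.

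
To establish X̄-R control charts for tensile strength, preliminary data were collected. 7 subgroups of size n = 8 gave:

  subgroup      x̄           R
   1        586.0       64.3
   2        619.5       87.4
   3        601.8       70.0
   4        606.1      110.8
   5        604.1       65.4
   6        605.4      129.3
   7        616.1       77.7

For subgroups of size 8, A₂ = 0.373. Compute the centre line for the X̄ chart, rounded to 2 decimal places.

X̄̄ = (586.0 + 619.5 + 601.8 + 606.1 + 604.1 + 605.4 + 616.1) / 7 = 4239.0000 / 7 = 605.5714
CL = X̄̄ = 605.5714

605.57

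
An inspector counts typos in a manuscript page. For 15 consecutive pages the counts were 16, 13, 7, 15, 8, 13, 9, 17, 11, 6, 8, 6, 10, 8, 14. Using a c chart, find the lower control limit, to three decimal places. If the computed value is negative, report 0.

c̄ = (16 + 13 + 7 + 15 + 8 + 13 + 9 + 17 + 11 + 6 + 8 + 6 + 10 + 8 + 14) / 15 = 161 / 15 = 10.7333
LCL = c̄ − 3√c̄ = 10.7333 − 3 × 3.2762 = 0.9048

0.905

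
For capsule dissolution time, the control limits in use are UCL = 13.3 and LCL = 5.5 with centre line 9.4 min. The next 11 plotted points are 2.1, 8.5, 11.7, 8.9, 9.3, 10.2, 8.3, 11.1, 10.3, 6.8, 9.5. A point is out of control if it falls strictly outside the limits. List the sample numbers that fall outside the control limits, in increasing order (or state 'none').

1

Compare each point to [5.5, 13.3]: sample 1 = 2.1 < LCL.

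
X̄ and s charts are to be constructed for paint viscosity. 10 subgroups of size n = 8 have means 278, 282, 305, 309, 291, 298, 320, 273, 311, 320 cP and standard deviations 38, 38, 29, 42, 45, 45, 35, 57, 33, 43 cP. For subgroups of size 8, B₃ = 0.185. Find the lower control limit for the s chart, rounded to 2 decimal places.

s̄ = (38 + 38 + 29 + 42 + 45 + 45 + 35 + 57 + 33 + 43) / 10 = 40.5000
LCL_s = B₃·s̄ = 0.185 × 40.5000 = 7.4925

7.49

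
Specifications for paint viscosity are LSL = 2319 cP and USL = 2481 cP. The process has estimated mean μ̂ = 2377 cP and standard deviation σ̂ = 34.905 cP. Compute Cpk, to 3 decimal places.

0.554

Cpu = (USL − μ̂) / (3σ̂) = (2481 − 2377) / (3 × 34.905) = 0.9932; Cpl = (μ̂ − LSL) / (3σ̂) = (2377 − 2319) / (3 × 34.905) = 0.5539; Cpk = min(Cpu, Cpl) = 0.5539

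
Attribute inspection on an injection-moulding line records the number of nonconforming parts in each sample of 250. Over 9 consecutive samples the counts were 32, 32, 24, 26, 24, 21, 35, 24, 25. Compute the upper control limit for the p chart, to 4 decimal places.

0.1669

p̄ = Σdᵢ / (k·n) = 243 / (9 × 250) = 0.10800
UCL = p̄ + 3·√(p̄(1−p̄)/n) = 0.10800 + 3 × √(0.10800×0.89200/250) = 0.10800 + 3 × 0.01963 = 0.16689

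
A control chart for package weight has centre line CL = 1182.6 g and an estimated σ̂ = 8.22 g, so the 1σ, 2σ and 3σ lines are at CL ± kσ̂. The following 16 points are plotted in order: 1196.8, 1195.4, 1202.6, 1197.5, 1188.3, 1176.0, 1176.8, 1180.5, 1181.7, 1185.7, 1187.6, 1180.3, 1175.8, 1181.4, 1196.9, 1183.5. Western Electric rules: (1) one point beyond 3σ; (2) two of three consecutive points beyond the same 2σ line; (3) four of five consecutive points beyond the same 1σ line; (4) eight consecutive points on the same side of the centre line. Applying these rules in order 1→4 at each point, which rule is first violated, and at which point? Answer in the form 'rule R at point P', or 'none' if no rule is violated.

Zone of each point (C = within 1σ̂, B = 1σ̂–2σ̂, A = 2σ̂–3σ̂, * = beyond 3σ̂; sign = side of CL): 1:+B, 2:+B, 3:+A, 4:+B, 5:+C, 6:-C, 7:-C, 8:-C, 9:-C, 10:+C, 11:+C, 12:-C, 13:-C, 14:-C, 15:+B, 16:+C
Rule 3 (four of five consecutive points beyond the same 1σ limit) is satisfied at point 4.

rule 3 at point 4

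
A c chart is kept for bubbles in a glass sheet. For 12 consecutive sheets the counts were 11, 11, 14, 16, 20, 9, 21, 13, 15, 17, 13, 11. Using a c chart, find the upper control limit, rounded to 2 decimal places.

25.57

c̄ = (11 + 11 + 14 + 16 + 20 + 9 + 21 + 13 + 15 + 17 + 13 + 11) / 12 = 171 / 12 = 14.2500
UCL = c̄ + 3√c̄ = 14.2500 + 3 × √14.2500 = 14.2500 + 3 × 3.7749 = 25.5748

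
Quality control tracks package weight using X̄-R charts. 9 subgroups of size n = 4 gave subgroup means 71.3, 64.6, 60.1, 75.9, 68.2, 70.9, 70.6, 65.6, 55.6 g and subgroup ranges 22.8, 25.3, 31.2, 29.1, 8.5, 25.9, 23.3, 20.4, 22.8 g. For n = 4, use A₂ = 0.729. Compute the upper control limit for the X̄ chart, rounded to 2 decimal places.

X̄̄ = (71.3 + 64.6 + 60.1 + 75.9 + 68.2 + 70.9 + 70.6 + 65.6 + 55.6) / 9 = 602.8000 / 9 = 66.9778
R̄ = (22.8 + 25.3 + 31.2 + 29.1 + 8.5 + 25.9 + 23.3 + 20.4 + 22.8) / 9 = 209.3000 / 9 = 23.2556
UCL = X̄̄ + A₂·R̄ = 66.9778 + 0.729 × 23.2556 = 83.9311

83.93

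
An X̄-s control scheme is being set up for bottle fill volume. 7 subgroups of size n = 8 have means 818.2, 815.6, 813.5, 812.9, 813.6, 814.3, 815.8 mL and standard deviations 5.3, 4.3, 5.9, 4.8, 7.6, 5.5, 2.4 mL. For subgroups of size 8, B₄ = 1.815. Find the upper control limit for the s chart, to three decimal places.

s̄ = (5.3 + 4.3 + 5.9 + 4.8 + 7.6 + 5.5 + 2.4) / 7 = 5.1143
UCL_s = B₄·s̄ = 1.815 × 5.1143 = 9.2824

9.282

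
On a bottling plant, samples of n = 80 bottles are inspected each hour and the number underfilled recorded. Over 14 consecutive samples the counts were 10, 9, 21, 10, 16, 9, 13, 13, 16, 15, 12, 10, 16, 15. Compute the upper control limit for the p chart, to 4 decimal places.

0.2897

p̄ = Σdᵢ / (k·n) = 185 / (14 × 80) = 0.16518
UCL = p̄ + 3·√(p̄(1−p̄)/n) = 0.16518 + 3 × √(0.16518×0.83482/80) = 0.16518 + 3 × 0.04152 = 0.28973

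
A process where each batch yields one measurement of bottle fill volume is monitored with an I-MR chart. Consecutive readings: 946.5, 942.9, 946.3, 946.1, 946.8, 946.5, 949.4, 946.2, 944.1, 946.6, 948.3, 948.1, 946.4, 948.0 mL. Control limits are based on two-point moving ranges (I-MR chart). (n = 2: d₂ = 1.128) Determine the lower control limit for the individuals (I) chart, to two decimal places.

X̄ = (946.5 + 942.9 + 946.3 + 946.1 + 946.8 + 946.5 + 949.4 + 946.2 + 944.1 + 946.6 + 948.3 + 948.1 + 946.4 + 948.0) / 14 = 946.5857
Moving ranges: 3.6, 3.4, 0.2, 0.7, 0.3, 2.9, 3.2, 2.1, 2.5, 1.7, 0.2, 1.7, 1.6; M̄R̄ = 24.1000 / 13 = 1.8538
LCL = X̄ − 3·M̄R̄/d₂ = 946.5857 − 3 × 1.8538 / 1.128 = 941.6553

941.66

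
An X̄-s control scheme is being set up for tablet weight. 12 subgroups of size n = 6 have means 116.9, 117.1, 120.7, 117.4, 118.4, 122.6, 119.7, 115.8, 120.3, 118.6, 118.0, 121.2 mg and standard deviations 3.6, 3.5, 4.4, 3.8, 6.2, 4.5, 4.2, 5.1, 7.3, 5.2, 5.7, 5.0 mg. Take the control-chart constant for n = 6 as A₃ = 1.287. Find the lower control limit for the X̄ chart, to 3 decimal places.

X̄̄ = (116.9 + 117.1 + 120.7 + 117.4 + 118.4 + 122.6 + 119.7 + 115.8 + 120.3 + 118.6 + 118.0 + 121.2) / 12 = 118.8917
s̄ = (3.6 + 3.5 + 4.4 + 3.8 + 6.2 + 4.5 + 4.2 + 5.1 + 7.3 + 5.2 + 5.7 + 5.0) / 12 = 4.8750
LCL = X̄̄ − A₃·s̄ = 118.8917 − 1.287 × 4.8750 = 112.6175

112.618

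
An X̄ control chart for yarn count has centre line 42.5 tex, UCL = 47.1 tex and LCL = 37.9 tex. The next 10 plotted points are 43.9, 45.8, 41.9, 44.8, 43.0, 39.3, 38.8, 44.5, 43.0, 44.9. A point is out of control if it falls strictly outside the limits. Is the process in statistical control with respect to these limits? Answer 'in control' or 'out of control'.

All 10 points lie within [37.9, 47.1].

in control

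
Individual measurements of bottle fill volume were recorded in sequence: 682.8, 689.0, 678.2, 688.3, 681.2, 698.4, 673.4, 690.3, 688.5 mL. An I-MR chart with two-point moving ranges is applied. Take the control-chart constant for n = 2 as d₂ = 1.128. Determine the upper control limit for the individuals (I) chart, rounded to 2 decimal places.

X̄ = (682.8 + 689.0 + 678.2 + 688.3 + 681.2 + 698.4 + 673.4 + 690.3 + 688.5) / 9 = 685.5667
Moving ranges: 6.2, 10.8, 10.1, 7.1, 17.2, 25.0, 16.9, 1.8; M̄R̄ = 95.1000 / 8 = 11.8875
UCL = X̄ + 3·M̄R̄/d₂ = 685.5667 + 3 × 11.8875 / 1.128 = 717.1824

717.18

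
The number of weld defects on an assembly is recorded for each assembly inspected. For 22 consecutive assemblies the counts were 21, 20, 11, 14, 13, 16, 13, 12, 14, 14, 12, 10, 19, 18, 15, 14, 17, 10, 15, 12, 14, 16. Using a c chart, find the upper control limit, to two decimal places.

c̄ = (21 + 20 + 11 + 14 + 13 + 16 + 13 + 12 + 14 + 14 + 12 + 10 + 19 + 18 + 15 + 14 + 17 + 10 + 15 + 12 + 14 + 16) / 22 = 320 / 22 = 14.5455
UCL = c̄ + 3√c̄ = 14.5455 + 3 × √14.5455 = 14.5455 + 3 × 3.8139 = 25.9870

25.99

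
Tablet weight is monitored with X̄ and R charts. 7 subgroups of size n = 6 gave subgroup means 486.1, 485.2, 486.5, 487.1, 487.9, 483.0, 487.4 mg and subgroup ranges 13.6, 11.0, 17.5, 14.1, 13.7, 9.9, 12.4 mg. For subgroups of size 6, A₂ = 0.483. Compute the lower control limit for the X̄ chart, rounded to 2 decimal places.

479.81

X̄̄ = (486.1 + 485.2 + 486.5 + 487.1 + 487.9 + 483.0 + 487.4) / 7 = 3403.2000 / 7 = 486.1714
R̄ = (13.6 + 11.0 + 17.5 + 14.1 + 13.7 + 9.9 + 12.4) / 7 = 92.2000 / 7 = 13.1714
LCL = X̄̄ − A₂·R̄ = 486.1714 − 0.483 × 13.1714 = 479.8096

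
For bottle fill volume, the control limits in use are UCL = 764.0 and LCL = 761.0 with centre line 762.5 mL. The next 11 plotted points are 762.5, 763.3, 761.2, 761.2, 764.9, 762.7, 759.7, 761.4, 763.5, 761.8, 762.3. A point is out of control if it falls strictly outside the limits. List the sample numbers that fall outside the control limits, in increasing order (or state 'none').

5, 7

Compare each point to [761.0, 764.0]: sample 5 = 764.9 > UCL; sample 7 = 759.7 < LCL.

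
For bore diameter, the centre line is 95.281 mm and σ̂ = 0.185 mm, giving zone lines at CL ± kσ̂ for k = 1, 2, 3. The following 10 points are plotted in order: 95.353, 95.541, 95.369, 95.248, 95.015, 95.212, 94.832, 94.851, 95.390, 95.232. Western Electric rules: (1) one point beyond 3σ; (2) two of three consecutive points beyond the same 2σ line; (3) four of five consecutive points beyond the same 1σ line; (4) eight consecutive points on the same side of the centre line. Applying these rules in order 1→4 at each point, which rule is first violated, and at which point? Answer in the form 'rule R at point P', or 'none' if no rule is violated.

rule 2 at point 8

Zone of each point (C = within 1σ̂, B = 1σ̂–2σ̂, A = 2σ̂–3σ̂, * = beyond 3σ̂; sign = side of CL): 1:+C, 2:+B, 3:+C, 4:-C, 5:-B, 6:-C, 7:-A, 8:-A, 9:+C, 10:-C
Rule 2 (two of three consecutive points beyond the same 2σ limit) is satisfied at point 8.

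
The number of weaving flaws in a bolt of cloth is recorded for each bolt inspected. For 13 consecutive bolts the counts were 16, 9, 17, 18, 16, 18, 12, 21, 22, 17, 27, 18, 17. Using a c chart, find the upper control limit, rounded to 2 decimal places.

c̄ = (16 + 9 + 17 + 18 + 16 + 18 + 12 + 21 + 22 + 17 + 27 + 18 + 17) / 13 = 228 / 13 = 17.5385
UCL = c̄ + 3√c̄ = 17.5385 + 3 × √17.5385 = 17.5385 + 3 × 4.1879 = 30.1021

30.10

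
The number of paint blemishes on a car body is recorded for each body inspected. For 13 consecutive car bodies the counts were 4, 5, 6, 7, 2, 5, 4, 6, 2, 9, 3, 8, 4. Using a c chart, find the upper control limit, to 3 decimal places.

11.708

c̄ = (4 + 5 + 6 + 7 + 2 + 5 + 4 + 6 + 2 + 9 + 3 + 8 + 4) / 13 = 65 / 13 = 5.0000
UCL = c̄ + 3√c̄ = 5.0000 + 3 × √5.0000 = 5.0000 + 3 × 2.2361 = 11.7082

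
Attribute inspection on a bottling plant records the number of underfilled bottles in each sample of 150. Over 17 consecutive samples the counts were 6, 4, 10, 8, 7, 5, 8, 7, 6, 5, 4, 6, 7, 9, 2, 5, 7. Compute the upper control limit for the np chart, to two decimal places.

13.57

p̄ = Σdᵢ / (k·n) = 106 / (17 × 150) = 0.04157
UCL = np̄ + 3·√(np̄(1−p̄)) = 6.2353 + 3 × √(6.2353×0.95843) = 6.2353 + 3 × 2.4446 = 13.5691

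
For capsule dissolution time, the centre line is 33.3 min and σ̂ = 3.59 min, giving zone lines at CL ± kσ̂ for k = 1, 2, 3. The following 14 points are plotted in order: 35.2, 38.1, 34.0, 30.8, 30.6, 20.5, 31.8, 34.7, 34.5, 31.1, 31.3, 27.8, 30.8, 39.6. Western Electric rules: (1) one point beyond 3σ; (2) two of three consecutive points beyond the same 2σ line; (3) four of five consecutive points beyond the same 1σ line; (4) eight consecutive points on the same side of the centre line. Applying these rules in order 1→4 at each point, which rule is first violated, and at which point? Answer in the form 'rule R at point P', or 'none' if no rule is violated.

Zone of each point (C = within 1σ̂, B = 1σ̂–2σ̂, A = 2σ̂–3σ̂, * = beyond 3σ̂; sign = side of CL): 1:+C, 2:+B, 3:+C, 4:-C, 5:-C, 6:-*, 7:-C, 8:+C, 9:+C, 10:-C, 11:-C, 12:-B, 13:-C, 14:+B
Rule 1 (one point beyond the 3σ limits) is satisfied at point 6.

rule 1 at point 6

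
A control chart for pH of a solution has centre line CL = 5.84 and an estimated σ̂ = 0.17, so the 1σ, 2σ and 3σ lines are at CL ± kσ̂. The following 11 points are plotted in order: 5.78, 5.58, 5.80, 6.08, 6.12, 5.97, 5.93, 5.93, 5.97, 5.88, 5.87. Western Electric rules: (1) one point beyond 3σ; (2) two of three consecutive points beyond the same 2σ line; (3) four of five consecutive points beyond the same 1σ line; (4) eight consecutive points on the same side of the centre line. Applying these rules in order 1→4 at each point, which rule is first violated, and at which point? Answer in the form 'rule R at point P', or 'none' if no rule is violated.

Zone of each point (C = within 1σ̂, B = 1σ̂–2σ̂, A = 2σ̂–3σ̂, * = beyond 3σ̂; sign = side of CL): 1:-C, 2:-B, 3:-C, 4:+B, 5:+B, 6:+C, 7:+C, 8:+C, 9:+C, 10:+C, 11:+C
Rule 4 (eight consecutive points on the same side of the centre line) is satisfied at point 11.

rule 4 at point 11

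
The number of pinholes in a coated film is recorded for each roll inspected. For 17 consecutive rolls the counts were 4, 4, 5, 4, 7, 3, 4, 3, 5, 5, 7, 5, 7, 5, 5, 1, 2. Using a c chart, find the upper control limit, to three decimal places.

10.814

c̄ = (4 + 4 + 5 + 4 + 7 + 3 + 4 + 3 + 5 + 5 + 7 + 5 + 7 + 5 + 5 + 1 + 2) / 17 = 76 / 17 = 4.4706
UCL = c̄ + 3√c̄ = 4.4706 + 3 × √4.4706 = 4.4706 + 3 × 2.1144 = 10.8137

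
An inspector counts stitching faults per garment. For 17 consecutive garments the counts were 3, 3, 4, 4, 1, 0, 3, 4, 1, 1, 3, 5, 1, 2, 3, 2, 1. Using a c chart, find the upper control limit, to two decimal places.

c̄ = (3 + 3 + 4 + 4 + 1 + 0 + 3 + 4 + 1 + 1 + 3 + 5 + 1 + 2 + 3 + 2 + 1) / 17 = 41 / 17 = 2.4118
UCL = c̄ + 3√c̄ = 2.4118 + 3 × √2.4118 = 2.4118 + 3 × 1.5530 = 7.0707

7.07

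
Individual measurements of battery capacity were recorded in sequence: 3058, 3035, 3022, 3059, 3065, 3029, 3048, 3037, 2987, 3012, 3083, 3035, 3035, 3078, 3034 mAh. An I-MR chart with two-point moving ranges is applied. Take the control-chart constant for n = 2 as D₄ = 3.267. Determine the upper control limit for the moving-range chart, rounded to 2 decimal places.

Moving ranges: 23, 13, 37, 6, 36, 19, 11, 50, 25, 71, 48, 0, 43, 44; M̄R̄ = 426.0000 / 14 = 30.4286
UCL_MR = D₄·M̄R̄ = 3.267 × 30.4286 = 99.4101

99.41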